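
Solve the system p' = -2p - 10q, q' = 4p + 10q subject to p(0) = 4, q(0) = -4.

Coefficient matrix A = [[-2, -10], [4, 10]].
Characteristic polynomial det(A - λI) = λ^2 - 8λ + 20 = 0.
Eigenvalues λ = 4 ± 2i (complex conjugate pair).
For λ=4+2i: an eigenvector is (-2,1) - i(1,-1) = (-2 - i, 1 + i).
A real fundamental pair from Re and Im of e^((4+2i)t)v: X_1 = e^(4t)(cos(2t)·(-2,1) + sin(2t)·(1,-1)), X_2 = e^(4t)(sin(2t)·(-2,1) - cos(2t)·(1,-1)).
General solution: c_1X_1 + c_2X_2.
Applying p(0)=4, q(0)=-4 gives c_1=0, c_2=-4.

p(t) = 8e^(4t)sin(2t) + 4e^(4t)cos(2t), q(t) = -4e^(4t)sin(2t) - 4e^(4t)cos(2t)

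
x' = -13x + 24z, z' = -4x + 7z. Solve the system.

x(t) = 3c_1e^(-5t) - 2c_2e^(-t), z(t) = c_1e^(-5t) - c_2e^(-t)

Coefficient matrix A = [[-13, 24], [-4, 7]].
Characteristic polynomial det(A - λI) = λ^2 + 6λ + 5 = 0.
Eigenvalues λ = -5, -1.
For λ=-5: (A-λI) row 1 is [-8, 24], so an eigenvector is (3, 1).
For λ=-1: (A-λI) row 1 is [-12, 24], so an eigenvector is (-2, -1).
General solution: c_1e^(-5t)(3,1) + c_2e^(-t)(-2,-1).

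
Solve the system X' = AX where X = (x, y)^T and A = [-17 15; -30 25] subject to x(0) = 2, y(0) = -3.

x(t) = -29e^(4t)sin(3t) + 2e^(4t)cos(3t), y(t) = -41e^(4t)sin(3t) - 3e^(4t)cos(3t)

Coefficient matrix A = [[-17, 15], [-30, 25]].
Characteristic polynomial det(A - λI) = λ^2 - 8λ + 25 = 0.
Eigenvalues λ = 4 ± 3i (complex conjugate pair).
For λ=4+3i: an eigenvector is (-2,-3) - i(-1,-1) = (-2 + i, -3 + i).
A real fundamental pair from Re and Im of e^((4+3i)t)v: X_1 = e^(4t)(cos(3t)·(-2,-3) + sin(3t)·(-1,-1)), X_2 = e^(4t)(sin(3t)·(-2,-3) - cos(3t)·(-1,-1)).
General solution: K_1X_1 + K_2X_2.
Applying x(0)=2, y(0)=-3 gives K_1=5, K_2=12.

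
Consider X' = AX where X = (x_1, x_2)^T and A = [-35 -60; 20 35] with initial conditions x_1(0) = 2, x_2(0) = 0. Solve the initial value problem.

x_1(t) = -6e^(5t) + 8e^(-5t), x_2(t) = 4e^(5t) - 4e^(-5t)

Coefficient matrix A = [[-35, -60], [20, 35]].
Characteristic polynomial det(A - λI) = λ^2 - 25 = 0.
Eigenvalues λ = 5, -5.
For λ=5: (A-λI) row 1 is [-40, -60], so an eigenvector is (3, -2).
For λ=-5: (A-λI) row 1 is [-30, -60], so an eigenvector is (-2, 1).
General solution: K_1e^(5t)(3,-2) + K_2e^(-5t)(-2,1).
Applying x_1(0)=2, x_2(0)=0 gives K_1=-2, K_2=-4.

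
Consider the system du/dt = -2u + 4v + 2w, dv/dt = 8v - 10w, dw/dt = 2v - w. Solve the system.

Coefficient matrix A = [[-2, 4, 2], [0, 8, -10], [0, 2, -1]].
det(A - λI) = 0 gives eigenvalues λ = -2, 4, 3.
For λ=-2: eigenvector (1,0,0).
For λ=4: eigenvector (4,5,2).
For λ=3: eigenvector (2,2,1).
General solution: K_1e^(-2t)(1,0,0) + K_2e^(4t)(4,5,2) + K_3e^(3t)(2,2,1).

u(t) = K_1e^(-2t) + 4K_2e^(4t) + 2K_3e^(3t), v(t) = 5K_2e^(4t) + 2K_3e^(3t), w(t) = 2K_2e^(4t) + K_3e^(3t)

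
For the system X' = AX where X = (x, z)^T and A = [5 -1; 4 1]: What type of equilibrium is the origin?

A = [[5,-1],[4,1]]; det(A-λI) = λ^2 - 6λ + 9.
repeated λ = 3 with a single eigenvector.

unstable improper node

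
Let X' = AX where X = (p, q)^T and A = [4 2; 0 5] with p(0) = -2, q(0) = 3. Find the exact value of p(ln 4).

4096

A = [[4,2],[0,5]]; eigenvalues λ = 4, 5.
Eigenvectors: (-1,0) for λ=4, (2,1) for λ=5.
From the initial condition, c_1 = 8, c_2 = 3.
p(ln 4) = (8)(4^4)(-1) + (3)(4^5)(2) = 4096.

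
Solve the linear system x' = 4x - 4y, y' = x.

Coefficient matrix A = [[4, -4], [1, 0]].
Characteristic polynomial det(A - λI) = λ^2 - 4λ + 4 = 0.
Single eigenvalue λ = 2 with algebraic multiplicity 2.
Eigenvector v = (2,1); generalized eigenvector w with (A-λI)w=v is (1,0).
General solution: e^(2t)[K_1·v + K_2·(t·v + w)].

x(t) = 2K_1e^(2t) + 2K_2te^(2t) + K_2e^(2t), y(t) = K_1e^(2t) + K_2te^(2t)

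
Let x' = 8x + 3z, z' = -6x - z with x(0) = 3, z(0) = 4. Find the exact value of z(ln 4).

-10016

A = [[8,3],[-6,-1]]; eigenvalues λ = 2, 5.
Eigenvectors: (-1,2) for λ=2, (1,-1) for λ=5.
From the initial condition, c_1 = 7, c_2 = 10.
z(ln 4) = (7)(4^2)(2) + (10)(4^5)(-1) = -10016.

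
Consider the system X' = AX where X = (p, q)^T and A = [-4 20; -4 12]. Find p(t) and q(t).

Coefficient matrix A = [[-4, 20], [-4, 12]].
Characteristic polynomial det(A - λI) = λ^2 - 8λ + 32 = 0.
Eigenvalues λ = 4 ± 4i (complex conjugate pair).
For λ=4+4i: an eigenvector is (1,0) - i(-2,-1) = (1 + 2i, 0 + i).
A real fundamental pair from Re and Im of e^((4+4i)t)v: X_1 = e^(4t)(cos(4t)·(1,0) + sin(4t)·(-2,-1)), X_2 = e^(4t)(sin(4t)·(1,0) - cos(4t)·(-2,-1)).
General solution: K_1X_1 + K_2X_2.

p(t) = -2K_1e^(4t)sin(4t) + K_1e^(4t)cos(4t) + K_2e^(4t)sin(4t) + 2K_2e^(4t)cos(4t), q(t) = -K_1e^(4t)sin(4t) + K_2e^(4t)cos(4t)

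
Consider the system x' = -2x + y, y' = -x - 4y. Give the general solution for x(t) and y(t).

Coefficient matrix A = [[-2, 1], [-1, -4]].
Characteristic polynomial det(A - λI) = λ^2 + 6λ + 9 = 0.
Single eigenvalue λ = -3 with algebraic multiplicity 2.
Eigenvector v = (1,-1); generalized eigenvector w with (A-λI)w=v is (-2,3).
General solution: e^(-3t)[K_1·v + K_2·(t·v + w)].

x(t) = K_1e^(-3t) + K_2te^(-3t) - 2K_2e^(-3t), y(t) = -K_1e^(-3t) - K_2te^(-3t) + 3K_2e^(-3t)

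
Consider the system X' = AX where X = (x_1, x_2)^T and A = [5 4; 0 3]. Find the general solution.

x_1(t) = c_1e^(5t) - 2c_2e^(3t), x_2(t) = c_2e^(3t)

Coefficient matrix A = [[5, 4], [0, 3]].
Characteristic polynomial det(A - λI) = λ^2 - 8λ + 15 = 0.
Eigenvalues λ = 5, 3.
For λ=5: (A-λI) row 1 is [0, 4], so an eigenvector is (1, 0).
For λ=3: (A-λI) row 1 is [2, 4], so an eigenvector is (-2, 1).
General solution: c_1e^(5t)(1,0) + c_2e^(3t)(-2,1).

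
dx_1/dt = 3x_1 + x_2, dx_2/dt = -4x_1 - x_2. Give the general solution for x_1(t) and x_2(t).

Coefficient matrix A = [[3, 1], [-4, -1]].
Characteristic polynomial det(A - λI) = λ^2 - 2λ + 1 = 0.
Single eigenvalue λ = 1 with algebraic multiplicity 2.
Eigenvector v = (1,-2); generalized eigenvector w with (A-λI)w=v is (0,1).
General solution: e^(t)[C_1·v + C_2·(t·v + w)].

x_1(t) = C_1e^(t) + C_2te^(t), x_2(t) = -2C_1e^(t) - 2C_2te^(t) + C_2e^(t)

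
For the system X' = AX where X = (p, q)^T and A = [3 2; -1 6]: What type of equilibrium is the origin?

A = [[3,2],[-1,6]]; det(A-λI) = λ^2 - 9λ + 20.
λ = 5, 4: both positive.

unstable node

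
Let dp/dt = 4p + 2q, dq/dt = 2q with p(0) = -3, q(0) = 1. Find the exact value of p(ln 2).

-36

A = [[4,2],[0,2]]; eigenvalues λ = 4, 2.
Eigenvectors: (-1,0) for λ=4, (1,-1) for λ=2.
From the initial condition, c_1 = 2, c_2 = -1.
p(ln 2) = (2)(2^4)(-1) + (-1)(2^2)(1) = -36.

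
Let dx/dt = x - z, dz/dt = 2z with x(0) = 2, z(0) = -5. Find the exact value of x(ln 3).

A = [[1,-1],[0,2]]; eigenvalues λ = 1, 2.
Eigenvectors: (1,0) for λ=1, (-1,1) for λ=2.
From the initial condition, c_1 = -3, c_2 = -5.
x(ln 3) = (-3)(3^1)(1) + (-5)(3^2)(-1) = 36.

36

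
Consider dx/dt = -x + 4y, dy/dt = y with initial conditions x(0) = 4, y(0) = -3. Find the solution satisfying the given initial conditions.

x(t) = -6e^(t) + 10e^(-t), y(t) = -3e^(t)

Coefficient matrix A = [[-1, 4], [0, 1]].
Characteristic polynomial det(A - λI) = λ^2 - 1 = 0.
Eigenvalues λ = -1, 1.
For λ=-1: (A-λI) row 1 is [0, 4], so an eigenvector is (-1, 0).
For λ=1: (A-λI) row 1 is [-2, 4], so an eigenvector is (2, 1).
General solution: c_1e^(-t)(-1,0) + c_2e^(t)(2,1).
Applying x(0)=4, y(0)=-3 gives c_1=-10, c_2=-3.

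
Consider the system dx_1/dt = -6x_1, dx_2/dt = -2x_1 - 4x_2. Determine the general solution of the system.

x_1(t) = -C_2e^(-6t), x_2(t) = C_1e^(-4t) - C_2e^(-6t)

Coefficient matrix A = [[-6, 0], [-2, -4]].
Characteristic polynomial det(A - λI) = λ^2 + 10λ + 24 = 0.
Eigenvalues λ = -4, -6.
For λ=-4: (A-λI) row 1 is [-2, 0], so an eigenvector is (0, 1).
For λ=-6: (A-λI) row 2 is [-2, 2], so an eigenvector is (-1, -1).
General solution: C_1e^(-4t)(0,1) + C_2e^(-6t)(-1,-1).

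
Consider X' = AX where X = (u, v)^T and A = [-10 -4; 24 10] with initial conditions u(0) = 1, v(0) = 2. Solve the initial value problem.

u(t) = -4e^(2t) + 5e^(-2t), v(t) = 12e^(2t) - 10e^(-2t)

Coefficient matrix A = [[-10, -4], [24, 10]].
Characteristic polynomial det(A - λI) = λ^2 - 4 = 0.
Eigenvalues λ = -2, 2.
For λ=-2: (A-λI) row 1 is [-8, -4], so an eigenvector is (1, -2).
For λ=2: (A-λI) row 1 is [-12, -4], so an eigenvector is (1, -3).
General solution: K_1e^(-2t)(1,-2) + K_2e^(2t)(1,-3).
Applying u(0)=1, v(0)=2 gives K_1=5, K_2=-4.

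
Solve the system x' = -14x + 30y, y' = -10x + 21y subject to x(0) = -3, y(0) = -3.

x(t) = -9e^(6t) + 6e^(t), y(t) = -6e^(6t) + 3e^(t)

Coefficient matrix A = [[-14, 30], [-10, 21]].
Characteristic polynomial det(A - λI) = λ^2 - 7λ + 6 = 0.
Eigenvalues λ = 1, 6.
For λ=1: (A-λI) row 1 is [-15, 30], so an eigenvector is (-2, -1).
For λ=6: (A-λI) row 1 is [-20, 30], so an eigenvector is (-3, -2).
General solution: c_1e^(t)(-2,-1) + c_2e^(6t)(-3,-2).
Applying x(0)=-3, y(0)=-3 gives c_1=-3, c_2=3.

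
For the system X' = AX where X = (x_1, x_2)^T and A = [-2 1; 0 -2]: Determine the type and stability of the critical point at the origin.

A = [[-2,1],[0,-2]]; det(A-λI) = λ^2 + 4λ + 4.
repeated λ = -2 with a single eigenvector.

stable improper node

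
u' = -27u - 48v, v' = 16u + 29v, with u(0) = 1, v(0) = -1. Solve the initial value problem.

u(t) = 3e^(5t) - 2e^(-3t), v(t) = -2e^(5t) + e^(-3t)

Coefficient matrix A = [[-27, -48], [16, 29]].
Characteristic polynomial det(A - λI) = λ^2 - 2λ - 15 = 0.
Eigenvalues λ = -3, 5.
For λ=-3: (A-λI) row 1 is [-24, -48], so an eigenvector is (-2, 1).
For λ=5: (A-λI) row 1 is [-32, -48], so an eigenvector is (3, -2).
General solution: c_1e^(-3t)(-2,1) + c_2e^(5t)(3,-2).
Applying u(0)=1, v(0)=-1 gives c_1=1, c_2=1.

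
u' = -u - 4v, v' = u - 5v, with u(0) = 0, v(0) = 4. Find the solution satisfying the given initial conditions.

Coefficient matrix A = [[-1, -4], [1, -5]].
Characteristic polynomial det(A - λI) = λ^2 + 6λ + 9 = 0.
Single eigenvalue λ = -3 with algebraic multiplicity 2.
Eigenvector v = (2,1); generalized eigenvector w with (A-λI)w=v is (3,1).
General solution: e^(-3t)[C_1·v + C_2·(t·v + w)].
Applying u(0)=0, v(0)=4 gives C_1=12, C_2=-8.

u(t) = -16te^(-3t), v(t) = -8te^(-3t) + 4e^(-3t)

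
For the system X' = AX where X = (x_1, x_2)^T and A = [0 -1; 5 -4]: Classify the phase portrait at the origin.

A = [[0,-1],[5,-4]]; det(A-λI) = λ^2 + 4λ + 5.
λ = -2 ± i: negative real part.

stable spiral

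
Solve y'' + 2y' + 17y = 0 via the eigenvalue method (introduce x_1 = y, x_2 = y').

y(t) = C_1e^(-t)cos(4t) + C_2e^(-t)sin(4t)

Let x_1 = y, x_2 = y'. Then x_1' = x_2 and x_2' = -17x_1 - 2x_2.
A = [[0,1],[-17,-2]]; det(A-λI) = λ^2 + 2λ + 17.
Eigenvalues λ = -1 ± 4i.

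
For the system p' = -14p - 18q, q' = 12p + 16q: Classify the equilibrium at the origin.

saddle

A = [[-14,-18],[12,16]]; det(A-λI) = λ^2 - 2λ - 8.
λ = 4, -2: opposite signs.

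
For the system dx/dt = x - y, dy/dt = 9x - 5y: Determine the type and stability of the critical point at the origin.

stable improper node

A = [[1,-1],[9,-5]]; det(A-λI) = λ^2 + 4λ + 4.
repeated λ = -2 with a single eigenvector.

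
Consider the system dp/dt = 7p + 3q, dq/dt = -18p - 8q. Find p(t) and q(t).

p(t) = c_1e^(t) - c_2e^(-2t), q(t) = -2c_1e^(t) + 3c_2e^(-2t)

Coefficient matrix A = [[7, 3], [-18, -8]].
Characteristic polynomial det(A - λI) = λ^2 + λ - 2 = 0.
Eigenvalues λ = 1, -2.
For λ=1: (A-λI) row 1 is [6, 3], so an eigenvector is (1, -2).
For λ=-2: (A-λI) row 1 is [9, 3], so an eigenvector is (-1, 3).
General solution: c_1e^(t)(1,-2) + c_2e^(-2t)(-1,3).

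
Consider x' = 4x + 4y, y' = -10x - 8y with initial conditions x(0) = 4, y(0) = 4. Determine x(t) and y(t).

x(t) = 20e^(-2t)sin(2t) + 4e^(-2t)cos(2t), y(t) = -32e^(-2t)sin(2t) + 4e^(-2t)cos(2t)

Coefficient matrix A = [[4, 4], [-10, -8]].
Characteristic polynomial det(A - λI) = λ^2 + 4λ + 8 = 0.
Eigenvalues λ = -2 ± 2i (complex conjugate pair).
For λ=-2+2i: an eigenvector is (1,-1) - i(1,-2) = (1 - i, -1 + 2i).
A real fundamental pair from Re and Im of e^((-2+2i)t)v: X_1 = e^(-2t)(cos(2t)·(1,-1) + sin(2t)·(1,-2)), X_2 = e^(-2t)(sin(2t)·(1,-1) - cos(2t)·(1,-2)).
General solution: K_1X_1 + K_2X_2.
Applying x(0)=4, y(0)=4 gives K_1=12, K_2=8.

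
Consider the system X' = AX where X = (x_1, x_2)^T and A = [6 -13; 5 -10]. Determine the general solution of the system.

Coefficient matrix A = [[6, -13], [5, -10]].
Characteristic polynomial det(A - λI) = λ^2 + 4λ + 5 = 0.
Eigenvalues λ = -2 ± i (complex conjugate pair).
For λ=-2+i: an eigenvector is (2,1) - i(3,2) = (2 - 3i, 1 - 2i).
A real fundamental pair from Re and Im of e^((-2+i)t)v: X_1 = e^(-2t)(cos(t)·(2,1) + sin(t)·(3,2)), X_2 = e^(-2t)(sin(t)·(2,1) - cos(t)·(3,2)).
General solution: c_1X_1 + c_2X_2.

x_1(t) = 3c_1e^(-2t)sin(t) + 2c_1e^(-2t)cos(t) + 2c_2e^(-2t)sin(t) - 3c_2e^(-2t)cos(t), x_2(t) = 2c_1e^(-2t)sin(t) + c_1e^(-2t)cos(t) + c_2e^(-2t)sin(t) - 2c_2e^(-2t)cos(t)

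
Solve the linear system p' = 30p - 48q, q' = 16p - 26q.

p(t) = 3c_1e^(-2t) + 2c_2e^(6t), q(t) = 2c_1e^(-2t) + c_2e^(6t)

Coefficient matrix A = [[30, -48], [16, -26]].
Characteristic polynomial det(A - λI) = λ^2 - 4λ - 12 = 0.
Eigenvalues λ = -2, 6.
For λ=-2: (A-λI) row 1 is [32, -48], so an eigenvector is (3, 2).
For λ=6: (A-λI) row 1 is [24, -48], so an eigenvector is (2, 1).
General solution: c_1e^(-2t)(3,2) + c_2e^(6t)(2,1).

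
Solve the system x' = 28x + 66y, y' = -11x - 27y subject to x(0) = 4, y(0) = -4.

x(t) = -12e^(6t) + 16e^(-5t), y(t) = 4e^(6t) - 8e^(-5t)

Coefficient matrix A = [[28, 66], [-11, -27]].
Characteristic polynomial det(A - λI) = λ^2 - λ - 30 = 0.
Eigenvalues λ = 6, -5.
For λ=6: (A-λI) row 1 is [22, 66], so an eigenvector is (3, -1).
For λ=-5: (A-λI) row 1 is [33, 66], so an eigenvector is (2, -1).
General solution: C_1e^(6t)(3,-1) + C_2e^(-5t)(2,-1).
Applying x(0)=4, y(0)=-4 gives C_1=-4, C_2=8.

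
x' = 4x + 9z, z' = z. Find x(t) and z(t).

x(t) = -K_1e^(4t) + 3K_2e^(t), z(t) = -K_2e^(t)

Coefficient matrix A = [[4, 9], [0, 1]].
Characteristic polynomial det(A - λI) = λ^2 - 5λ + 4 = 0.
Eigenvalues λ = 4, 1.
For λ=4: (A-λI) row 1 is [0, 9], so an eigenvector is (-1, 0).
For λ=1: (A-λI) row 1 is [3, 9], so an eigenvector is (3, -1).
General solution: K_1e^(4t)(-1,0) + K_2e^(t)(3,-1).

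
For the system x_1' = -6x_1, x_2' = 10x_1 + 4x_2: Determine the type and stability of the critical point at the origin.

saddle

A = [[-6,0],[10,4]]; det(A-λI) = λ^2 + 2λ - 24.
λ = -6, 4: opposite signs.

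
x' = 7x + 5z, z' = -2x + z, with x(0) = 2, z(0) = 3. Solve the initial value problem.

x(t) = 21e^(4t)sin(t) + 2e^(4t)cos(t), z(t) = -13e^(4t)sin(t) + 3e^(4t)cos(t)

Coefficient matrix A = [[7, 5], [-2, 1]].
Characteristic polynomial det(A - λI) = λ^2 - 8λ + 17 = 0.
Eigenvalues λ = 4 ± i (complex conjugate pair).
For λ=4+i: an eigenvector is (-1,1) - i(2,-1) = (-1 - 2i, 1 + i).
A real fundamental pair from Re and Im of e^((4+i)t)v: X_1 = e^(4t)(cos(t)·(-1,1) + sin(t)·(2,-1)), X_2 = e^(4t)(sin(t)·(-1,1) - cos(t)·(2,-1)).
General solution: C_1X_1 + C_2X_2.
Applying x(0)=2, z(0)=3 gives C_1=8, C_2=-5.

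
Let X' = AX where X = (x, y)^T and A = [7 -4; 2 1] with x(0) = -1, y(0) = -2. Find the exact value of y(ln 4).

832

A = [[7,-4],[2,1]]; eigenvalues λ = 3, 5.
Eigenvectors: (1,1) for λ=3, (2,1) for λ=5.
From the initial condition, c_1 = -3, c_2 = 1.
y(ln 4) = (-3)(4^3)(1) + (1)(4^5)(1) = 832.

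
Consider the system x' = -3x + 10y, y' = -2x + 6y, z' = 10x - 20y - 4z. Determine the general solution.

x(t) = 2C_2e^(2t) + 5C_3e^(t), y(t) = C_2e^(2t) + 2C_3e^(t), z(t) = C_1e^(-4t) + 2C_3e^(t)

Coefficient matrix A = [[-3, 10, 0], [-2, 6, 0], [10, -20, -4]].
det(A - λI) = 0 gives eigenvalues λ = -4, 2, 1.
For λ=-4: eigenvector (0,0,1).
For λ=2: eigenvector (2,1,0).
For λ=1: eigenvector (5,2,2).
General solution: C_1e^(-4t)(0,0,1) + C_2e^(2t)(2,1,0) + C_3e^(t)(5,2,2).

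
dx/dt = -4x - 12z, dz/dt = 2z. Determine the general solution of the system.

Coefficient matrix A = [[-4, -12], [0, 2]].
Characteristic polynomial det(A - λI) = λ^2 + 2λ - 8 = 0.
Eigenvalues λ = -4, 2.
For λ=-4: (A-λI) row 1 is [0, -12], so an eigenvector is (-1, 0).
For λ=2: (A-λI) row 1 is [-6, -12], so an eigenvector is (2, -1).
General solution: C_1e^(-4t)(-1,0) + C_2e^(2t)(2,-1).

x(t) = -C_1e^(-4t) + 2C_2e^(2t), z(t) = -C_2e^(2t)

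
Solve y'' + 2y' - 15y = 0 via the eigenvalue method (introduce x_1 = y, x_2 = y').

y(t) = K_1e^(-5t) + K_2e^(3t)

Let x_1 = y, x_2 = y'. Then x_1' = x_2 and x_2' = 15x_1 - 2x_2.
A = [[0,1],[15,-2]]; det(A-λI) = λ^2 + 2λ - 15.
Eigenvalues λ = -5, 3 with eigenvectors (1,-5), (1,3).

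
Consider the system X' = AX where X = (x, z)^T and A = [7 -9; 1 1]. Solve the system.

Coefficient matrix A = [[7, -9], [1, 1]].
Characteristic polynomial det(A - λI) = λ^2 - 8λ + 16 = 0.
Single eigenvalue λ = 4 with algebraic multiplicity 2.
Eigenvector v = (-3,-1); generalized eigenvector w with (A-λI)w=v is (2,1).
General solution: e^(4t)[K_1·v + K_2·(t·v + w)].

x(t) = -3K_1e^(4t) - 3K_2te^(4t) + 2K_2e^(4t), z(t) = -K_1e^(4t) - K_2te^(4t) + K_2e^(4t)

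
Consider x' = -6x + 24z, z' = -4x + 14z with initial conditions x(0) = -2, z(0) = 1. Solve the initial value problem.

x(t) = 10e^(6t) - 12e^(2t), z(t) = 5e^(6t) - 4e^(2t)

Coefficient matrix A = [[-6, 24], [-4, 14]].
Characteristic polynomial det(A - λI) = λ^2 - 8λ + 12 = 0.
Eigenvalues λ = 2, 6.
For λ=2: (A-λI) row 1 is [-8, 24], so an eigenvector is (3, 1).
For λ=6: (A-λI) row 1 is [-12, 24], so an eigenvector is (-2, -1).
General solution: C_1e^(2t)(3,1) + C_2e^(6t)(-2,-1).
Applying x(0)=-2, z(0)=1 gives C_1=-4, C_2=-5.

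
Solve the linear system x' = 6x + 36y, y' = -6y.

Coefficient matrix A = [[6, 36], [0, -6]].
Characteristic polynomial det(A - λI) = λ^2 - 36 = 0.
Eigenvalues λ = 6, -6.
For λ=6: (A-λI) row 1 is [0, 36], so an eigenvector is (-1, 0).
For λ=-6: (A-λI) row 1 is [12, 36], so an eigenvector is (-3, 1).
General solution: C_1e^(6t)(-1,0) + C_2e^(-6t)(-3,1).

x(t) = -C_1e^(6t) - 3C_2e^(-6t), y(t) = C_2e^(-6t)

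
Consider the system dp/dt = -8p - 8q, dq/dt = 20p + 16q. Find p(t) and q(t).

p(t) = K_1e^(4t)sin(4t) + K_1e^(4t)cos(4t) + K_2e^(4t)sin(4t) - K_2e^(4t)cos(4t), q(t) = -K_1e^(4t)sin(4t) - 2K_1e^(4t)cos(4t) - 2K_2e^(4t)sin(4t) + K_2e^(4t)cos(4t)

Coefficient matrix A = [[-8, -8], [20, 16]].
Characteristic polynomial det(A - λI) = λ^2 - 8λ + 32 = 0.
Eigenvalues λ = 4 ± 4i (complex conjugate pair).
For λ=4+4i: an eigenvector is (1,-2) - i(1,-1) = (1 - i, -2 + i).
A real fundamental pair from Re and Im of e^((4+4i)t)v: X_1 = e^(4t)(cos(4t)·(1,-2) + sin(4t)·(1,-1)), X_2 = e^(4t)(sin(4t)·(1,-2) - cos(4t)·(1,-1)).
General solution: K_1X_1 + K_2X_2.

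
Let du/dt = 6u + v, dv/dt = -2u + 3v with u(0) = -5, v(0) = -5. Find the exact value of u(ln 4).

A = [[6,1],[-2,3]]; eigenvalues λ = 5, 4.
Eigenvectors: (-1,1) for λ=5, (1,-2) for λ=4.
From the initial condition, c_1 = 15, c_2 = 10.
u(ln 4) = (15)(4^5)(-1) + (10)(4^4)(1) = -12800.

-12800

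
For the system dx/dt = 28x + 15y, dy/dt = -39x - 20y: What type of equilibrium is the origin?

A = [[28,15],[-39,-20]]; det(A-λI) = λ^2 - 8λ + 25.
λ = 4 ± 3i: positive real part.

unstable spiral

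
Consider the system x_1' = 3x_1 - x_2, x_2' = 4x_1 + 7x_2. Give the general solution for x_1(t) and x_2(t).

Coefficient matrix A = [[3, -1], [4, 7]].
Characteristic polynomial det(A - λI) = λ^2 - 10λ + 25 = 0.
Single eigenvalue λ = 5 with algebraic multiplicity 2.
Eigenvector v = (-1,2); generalized eigenvector w with (A-λI)w=v is (1,-1).
General solution: e^(5t)[K_1·v + K_2·(t·v + w)].

x_1(t) = -K_1e^(5t) - K_2te^(5t) + K_2e^(5t), x_2(t) = 2K_1e^(5t) + 2K_2te^(5t) - K_2e^(5t)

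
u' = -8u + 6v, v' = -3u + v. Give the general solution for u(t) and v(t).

u(t) = 2c_1e^(-5t) - c_2e^(-2t), v(t) = c_1e^(-5t) - c_2e^(-2t)

Coefficient matrix A = [[-8, 6], [-3, 1]].
Characteristic polynomial det(A - λI) = λ^2 + 7λ + 10 = 0.
Eigenvalues λ = -5, -2.
For λ=-5: (A-λI) row 1 is [-3, 6], so an eigenvector is (2, 1).
For λ=-2: (A-λI) row 1 is [-6, 6], so an eigenvector is (-1, -1).
General solution: c_1e^(-5t)(2,1) + c_2e^(-2t)(-1,-1).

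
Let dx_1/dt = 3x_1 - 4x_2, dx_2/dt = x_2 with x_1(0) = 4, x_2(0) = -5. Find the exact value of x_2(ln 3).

A = [[3,-4],[0,1]]; eigenvalues λ = 1, 3.
Eigenvectors: (-2,-1) for λ=1, (1,0) for λ=3.
From the initial condition, c_1 = 5, c_2 = 14.
x_2(ln 3) = (5)(3^1)(-1) + (14)(3^3)(0) = -15.

-15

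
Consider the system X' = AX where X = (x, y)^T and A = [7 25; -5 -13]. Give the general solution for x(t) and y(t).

x(t) = -c_1e^(-3t)sin(5t) + 2c_1e^(-3t)cos(5t) + 2c_2e^(-3t)sin(5t) + c_2e^(-3t)cos(5t), y(t) = -c_1e^(-3t)cos(5t) - c_2e^(-3t)sin(5t)

Coefficient matrix A = [[7, 25], [-5, -13]].
Characteristic polynomial det(A - λI) = λ^2 + 6λ + 34 = 0.
Eigenvalues λ = -3 ± 5i (complex conjugate pair).
For λ=-3+5i: an eigenvector is (2,-1) - i(-1,0) = (2 + i, -1).
A real fundamental pair from Re and Im of e^((-3+5i)t)v: X_1 = e^(-3t)(cos(5t)·(2,-1) + sin(5t)·(-1,0)), X_2 = e^(-3t)(sin(5t)·(2,-1) - cos(5t)·(-1,0)).
General solution: c_1X_1 + c_2X_2.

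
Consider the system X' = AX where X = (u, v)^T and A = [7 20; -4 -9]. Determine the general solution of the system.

Coefficient matrix A = [[7, 20], [-4, -9]].
Characteristic polynomial det(A - λI) = λ^2 + 2λ + 17 = 0.
Eigenvalues λ = -1 ± 4i (complex conjugate pair).
For λ=-1+4i: an eigenvector is (2,-1) - i(-1,0) = (2 + i, -1).
A real fundamental pair from Re and Im of e^((-1+4i)t)v: X_1 = e^(-t)(cos(4t)·(2,-1) + sin(4t)·(-1,0)), X_2 = e^(-t)(sin(4t)·(2,-1) - cos(4t)·(-1,0)).
General solution: C_1X_1 + C_2X_2.

u(t) = -C_1e^(-t)sin(4t) + 2C_1e^(-t)cos(4t) + 2C_2e^(-t)sin(4t) + C_2e^(-t)cos(4t), v(t) = -C_1e^(-t)cos(4t) - C_2e^(-t)sin(4t)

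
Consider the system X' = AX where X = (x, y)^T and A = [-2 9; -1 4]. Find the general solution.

x(t) = 3K_1e^(t) + 3K_2te^(t) - K_2e^(t), y(t) = K_1e^(t) + K_2te^(t)

Coefficient matrix A = [[-2, 9], [-1, 4]].
Characteristic polynomial det(A - λI) = λ^2 - 2λ + 1 = 0.
Single eigenvalue λ = 1 with algebraic multiplicity 2.
Eigenvector v = (3,1); generalized eigenvector w with (A-λI)w=v is (-1,0).
General solution: e^(t)[K_1·v + K_2·(t·v + w)].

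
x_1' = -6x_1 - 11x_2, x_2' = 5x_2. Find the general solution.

Coefficient matrix A = [[-6, -11], [0, 5]].
Characteristic polynomial det(A - λI) = λ^2 + λ - 30 = 0.
Eigenvalues λ = 5, -6.
For λ=5: (A-λI) row 1 is [-11, -11], so an eigenvector is (-1, 1).
For λ=-6: (A-λI) row 1 is [0, -11], so an eigenvector is (-1, 0).
General solution: C_1e^(5t)(-1,1) + C_2e^(-6t)(-1,0).

x_1(t) = -C_1e^(5t) - C_2e^(-6t), x_2(t) = C_1e^(5t)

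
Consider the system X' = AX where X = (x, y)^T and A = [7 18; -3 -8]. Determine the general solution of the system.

Coefficient matrix A = [[7, 18], [-3, -8]].
Characteristic polynomial det(A - λI) = λ^2 + λ - 2 = 0.
Eigenvalues λ = -2, 1.
For λ=-2: (A-λI) row 1 is [9, 18], so an eigenvector is (-2, 1).
For λ=1: (A-λI) row 1 is [6, 18], so an eigenvector is (-3, 1).
General solution: c_1e^(-2t)(-2,1) + c_2e^(t)(-3,1).

x(t) = -2c_1e^(-2t) - 3c_2e^(t), y(t) = c_1e^(-2t) + c_2e^(t)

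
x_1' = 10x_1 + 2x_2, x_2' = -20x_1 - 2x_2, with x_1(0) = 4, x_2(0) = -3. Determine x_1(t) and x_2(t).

x_1(t) = 9e^(4t)sin(2t) + 4e^(4t)cos(2t), x_2(t) = -31e^(4t)sin(2t) - 3e^(4t)cos(2t)

Coefficient matrix A = [[10, 2], [-20, -2]].
Characteristic polynomial det(A - λI) = λ^2 - 8λ + 20 = 0.
Eigenvalues λ = 4 ± 2i (complex conjugate pair).
For λ=4+2i: an eigenvector is (-1,3) - i(0,1) = (-1, 3 - i).
A real fundamental pair from Re and Im of e^((4+2i)t)v: X_1 = e^(4t)(cos(2t)·(-1,3) + sin(2t)·(0,1)), X_2 = e^(4t)(sin(2t)·(-1,3) - cos(2t)·(0,1)).
General solution: c_1X_1 + c_2X_2.
Applying x_1(0)=4, x_2(0)=-3 gives c_1=-4, c_2=-9.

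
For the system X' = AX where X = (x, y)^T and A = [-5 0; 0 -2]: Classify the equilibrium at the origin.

A = [[-5,0],[0,-2]]; det(A-λI) = λ^2 + 7λ + 10.
λ = -2, -5: both negative.

stable node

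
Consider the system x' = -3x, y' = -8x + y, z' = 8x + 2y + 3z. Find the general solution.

Coefficient matrix A = [[-3, 0, 0], [-8, 1, 0], [8, 2, 3]].
det(A - λI) = 0 gives eigenvalues λ = -3, 1, 3.
For λ=-3: eigenvector (1,2,-2).
For λ=1: eigenvector (0,1,-1).
For λ=3: eigenvector (0,0,1).
General solution: c_1e^(-3t)(1,2,-2) + c_2e^(t)(0,1,-1) + c_3e^(3t)(0,0,1).

x(t) = c_1e^(-3t), y(t) = 2c_1e^(-3t) + c_2e^(t), z(t) = -2c_1e^(-3t) - c_2e^(t) + c_3e^(3t)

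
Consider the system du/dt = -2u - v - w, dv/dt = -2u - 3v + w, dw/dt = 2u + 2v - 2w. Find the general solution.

Coefficient matrix A = [[-2, -1, -1], [-2, -3, 1], [2, 2, -2]].
det(A - λI) = 0 gives eigenvalues λ = -4, -1, -2.
For λ=-4: eigenvector (0,1,-1).
For λ=-1: eigenvector (1,-1,0).
For λ=-2: eigenvector (1,-1,1).
General solution: c_1e^(-4t)(0,1,-1) + c_2e^(-t)(1,-1,0) + c_3e^(-2t)(1,-1,1).

u(t) = c_2e^(-t) + c_3e^(-2t), v(t) = c_1e^(-4t) - c_2e^(-t) - c_3e^(-2t), w(t) = -c_1e^(-4t) + c_3e^(-2t)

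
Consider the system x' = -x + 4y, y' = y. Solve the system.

x(t) = 2c_1e^(t) + c_2e^(-t), y(t) = c_1e^(t)

Coefficient matrix A = [[-1, 4], [0, 1]].
Characteristic polynomial det(A - λI) = λ^2 - 1 = 0.
Eigenvalues λ = 1, -1.
For λ=1: (A-λI) row 1 is [-2, 4], so an eigenvector is (2, 1).
For λ=-1: (A-λI) row 1 is [0, 4], so an eigenvector is (1, 0).
General solution: c_1e^(t)(2,1) + c_2e^(-t)(1,0).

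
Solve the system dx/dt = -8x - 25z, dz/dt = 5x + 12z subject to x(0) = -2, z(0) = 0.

Coefficient matrix A = [[-8, -25], [5, 12]].
Characteristic polynomial det(A - λI) = λ^2 - 4λ + 29 = 0.
Eigenvalues λ = 2 ± 5i (complex conjugate pair).
For λ=2+5i: an eigenvector is (-2,1) - i(-1,0) = (-2 + i, 1).
A real fundamental pair from Re and Im of e^((2+5i)t)v: X_1 = e^(2t)(cos(5t)·(-2,1) + sin(5t)·(-1,0)), X_2 = e^(2t)(sin(5t)·(-2,1) - cos(5t)·(-1,0)).
General solution: c_1X_1 + c_2X_2.
Applying x(0)=-2, z(0)=0 gives c_1=0, c_2=-2.

x(t) = 4e^(2t)sin(5t) - 2e^(2t)cos(5t), z(t) = -2e^(2t)sin(5t)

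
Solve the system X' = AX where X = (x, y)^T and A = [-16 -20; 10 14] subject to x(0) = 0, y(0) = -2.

Coefficient matrix A = [[-16, -20], [10, 14]].
Characteristic polynomial det(A - λI) = λ^2 + 2λ - 24 = 0.
Eigenvalues λ = -6, 4.
For λ=-6: (A-λI) row 1 is [-10, -20], so an eigenvector is (2, -1).
For λ=4: (A-λI) row 1 is [-20, -20], so an eigenvector is (-1, 1).
General solution: C_1e^(-6t)(2,-1) + C_2e^(4t)(-1,1).
Applying x(0)=0, y(0)=-2 gives C_1=-2, C_2=-4.

x(t) = 4e^(4t) - 4e^(-6t), y(t) = -4e^(4t) + 2e^(-6t)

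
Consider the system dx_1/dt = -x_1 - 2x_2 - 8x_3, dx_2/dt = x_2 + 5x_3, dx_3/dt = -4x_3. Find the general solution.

Coefficient matrix A = [[-1, -2, -8], [0, 1, 5], [0, 0, -4]].
det(A - λI) = 0 gives eigenvalues λ = -4, 1, -1.
For λ=-4: eigenvector (2,-1,1).
For λ=1: eigenvector (-1,1,0).
For λ=-1: eigenvector (1,0,0).
General solution: K_1e^(-4t)(2,-1,1) + K_2e^(t)(-1,1,0) + K_3e^(-t)(1,0,0).

x_1(t) = 2K_1e^(-4t) - K_2e^(t) + K_3e^(-t), x_2(t) = -K_1e^(-4t) + K_2e^(t), x_3(t) = K_1e^(-4t)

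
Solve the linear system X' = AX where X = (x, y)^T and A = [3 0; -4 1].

x(t) = -c_2e^(3t), y(t) = -c_1e^(t) + 2c_2e^(3t)

Coefficient matrix A = [[3, 0], [-4, 1]].
Characteristic polynomial det(A - λI) = λ^2 - 4λ + 3 = 0.
Eigenvalues λ = 1, 3.
For λ=1: (A-λI) row 1 is [2, 0], so an eigenvector is (0, -1).
For λ=3: (A-λI) row 2 is [-4, -2], so an eigenvector is (-1, 2).
General solution: c_1e^(t)(0,-1) + c_2e^(3t)(-1,2).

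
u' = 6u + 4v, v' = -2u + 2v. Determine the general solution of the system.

u(t) = K_1e^(4t)sin(2t) - K_1e^(4t)cos(2t) - K_2e^(4t)sin(2t) - K_2e^(4t)cos(2t), v(t) = K_1e^(4t)cos(2t) + K_2e^(4t)sin(2t)

Coefficient matrix A = [[6, 4], [-2, 2]].
Characteristic polynomial det(A - λI) = λ^2 - 8λ + 20 = 0.
Eigenvalues λ = 4 ± 2i (complex conjugate pair).
For λ=4+2i: an eigenvector is (-1,1) - i(1,0) = (-1 - i, 1).
A real fundamental pair from Re and Im of e^((4+2i)t)v: X_1 = e^(4t)(cos(2t)·(-1,1) + sin(2t)·(1,0)), X_2 = e^(4t)(sin(2t)·(-1,1) - cos(2t)·(1,0)).
General solution: K_1X_1 + K_2X_2.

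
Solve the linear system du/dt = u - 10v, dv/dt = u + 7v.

Coefficient matrix A = [[1, -10], [1, 7]].
Characteristic polynomial det(A - λI) = λ^2 - 8λ + 17 = 0.
Eigenvalues λ = 4 ± i (complex conjugate pair).
For λ=4+i: an eigenvector is (-1,0) - i(3,-1) = (-1 - 3i, 0 + i).
A real fundamental pair from Re and Im of e^((4+i)t)v: X_1 = e^(4t)(cos(t)·(-1,0) + sin(t)·(3,-1)), X_2 = e^(4t)(sin(t)·(-1,0) - cos(t)·(3,-1)).
General solution: K_1X_1 + K_2X_2.

u(t) = 3K_1e^(4t)sin(t) - K_1e^(4t)cos(t) - K_2e^(4t)sin(t) - 3K_2e^(4t)cos(t), v(t) = -K_1e^(4t)sin(t) + K_2e^(4t)cos(t)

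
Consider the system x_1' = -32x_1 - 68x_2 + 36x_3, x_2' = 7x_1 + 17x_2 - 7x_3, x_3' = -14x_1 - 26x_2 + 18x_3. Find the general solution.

Coefficient matrix A = [[-32, -68, 36], [7, 17, -7], [-14, -26, 18]].
det(A - λI) = 0 gives eigenvalues λ = 3, -4, 4.
For λ=3: eigenvector (-4,1,-2).
For λ=-4: eigenvector (-5,1,-2).
For λ=4: eigenvector (1,0,1).
General solution: c_1e^(3t)(-4,1,-2) + c_2e^(-4t)(-5,1,-2) + c_3e^(4t)(1,0,1).

x_1(t) = -4c_1e^(3t) - 5c_2e^(-4t) + c_3e^(4t), x_2(t) = c_1e^(3t) + c_2e^(-4t), x_3(t) = -2c_1e^(3t) - 2c_2e^(-4t) + c_3e^(4t)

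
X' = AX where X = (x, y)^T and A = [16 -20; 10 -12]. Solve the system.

Coefficient matrix A = [[16, -20], [10, -12]].
Characteristic polynomial det(A - λI) = λ^2 - 4λ + 8 = 0.
Eigenvalues λ = 2 ± 2i (complex conjugate pair).
For λ=2+2i: an eigenvector is (1,1) - i(-3,-2) = (1 + 3i, 1 + 2i).
A real fundamental pair from Re and Im of e^((2+2i)t)v: X_1 = e^(2t)(cos(2t)·(1,1) + sin(2t)·(-3,-2)), X_2 = e^(2t)(sin(2t)·(1,1) - cos(2t)·(-3,-2)).
General solution: C_1X_1 + C_2X_2.

x(t) = -3C_1e^(2t)sin(2t) + C_1e^(2t)cos(2t) + C_2e^(2t)sin(2t) + 3C_2e^(2t)cos(2t), y(t) = -2C_1e^(2t)sin(2t) + C_1e^(2t)cos(2t) + C_2e^(2t)sin(2t) + 2C_2e^(2t)cos(2t)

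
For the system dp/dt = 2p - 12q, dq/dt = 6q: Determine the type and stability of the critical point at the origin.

A = [[2,-12],[0,6]]; det(A-λI) = λ^2 - 8λ + 12.
λ = 6, 2: both positive.

unstable node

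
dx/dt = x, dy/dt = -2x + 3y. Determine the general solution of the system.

x(t) = C_1e^(t), y(t) = C_1e^(t) - C_2e^(3t)

Coefficient matrix A = [[1, 0], [-2, 3]].
Characteristic polynomial det(A - λI) = λ^2 - 4λ + 3 = 0.
Eigenvalues λ = 1, 3.
For λ=1: (A-λI) row 2 is [-2, 2], so an eigenvector is (1, 1).
For λ=3: (A-λI) row 1 is [-2, 0], so an eigenvector is (0, -1).
General solution: C_1e^(t)(1,1) + C_2e^(3t)(0,-1).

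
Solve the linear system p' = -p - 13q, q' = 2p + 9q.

p(t) = 3C_1e^(4t)sin(t) + 2C_1e^(4t)cos(t) + 2C_2e^(4t)sin(t) - 3C_2e^(4t)cos(t), q(t) = -C_1e^(4t)sin(t) - C_1e^(4t)cos(t) - C_2e^(4t)sin(t) + C_2e^(4t)cos(t)

Coefficient matrix A = [[-1, -13], [2, 9]].
Characteristic polynomial det(A - λI) = λ^2 - 8λ + 17 = 0.
Eigenvalues λ = 4 ± i (complex conjugate pair).
For λ=4+i: an eigenvector is (2,-1) - i(3,-1) = (2 - 3i, -1 + i).
A real fundamental pair from Re and Im of e^((4+i)t)v: X_1 = e^(4t)(cos(t)·(2,-1) + sin(t)·(3,-1)), X_2 = e^(4t)(sin(t)·(2,-1) - cos(t)·(3,-1)).
General solution: C_1X_1 + C_2X_2.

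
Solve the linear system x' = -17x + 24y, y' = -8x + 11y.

Coefficient matrix A = [[-17, 24], [-8, 11]].
Characteristic polynomial det(A - λI) = λ^2 + 6λ + 5 = 0.
Eigenvalues λ = -1, -5.
For λ=-1: (A-λI) row 1 is [-16, 24], so an eigenvector is (3, 2).
For λ=-5: (A-λI) row 1 is [-12, 24], so an eigenvector is (2, 1).
General solution: c_1e^(-t)(3,2) + c_2e^(-5t)(2,1).

x(t) = 3c_1e^(-t) + 2c_2e^(-5t), y(t) = 2c_1e^(-t) + c_2e^(-5t)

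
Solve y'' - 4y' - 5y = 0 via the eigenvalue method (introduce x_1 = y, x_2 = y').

y(t) = C_1e^(-t) + C_2e^(5t)

Let x_1 = y, x_2 = y'. Then x_1' = x_2 and x_2' = 5x_1 + 4x_2.
A = [[0,1],[5,4]]; det(A-λI) = λ^2 - 4λ - 5.
Eigenvalues λ = -1, 5 with eigenvectors (1,-1), (1,5).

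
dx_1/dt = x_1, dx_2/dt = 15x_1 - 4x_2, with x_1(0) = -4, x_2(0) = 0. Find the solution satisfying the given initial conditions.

x_1(t) = -4e^(t), x_2(t) = -12e^(t) + 12e^(-4t)

Coefficient matrix A = [[1, 0], [15, -4]].
Characteristic polynomial det(A - λI) = λ^2 + 3λ - 4 = 0.
Eigenvalues λ = 1, -4.
For λ=1: (A-λI) row 2 is [15, -5], so an eigenvector is (-1, -3).
For λ=-4: (A-λI) row 1 is [5, 0], so an eigenvector is (0, -1).
General solution: c_1e^(t)(-1,-3) + c_2e^(-4t)(0,-1).
Applying x_1(0)=-4, x_2(0)=0 gives c_1=4, c_2=-12.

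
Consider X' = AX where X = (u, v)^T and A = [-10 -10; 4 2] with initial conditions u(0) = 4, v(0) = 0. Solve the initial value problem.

u(t) = -12e^(-4t)sin(2t) + 4e^(-4t)cos(2t), v(t) = 8e^(-4t)sin(2t)

Coefficient matrix A = [[-10, -10], [4, 2]].
Characteristic polynomial det(A - λI) = λ^2 + 8λ + 20 = 0.
Eigenvalues λ = -4 ± 2i (complex conjugate pair).
For λ=-4+2i: an eigenvector is (-2,1) - i(1,-1) = (-2 - i, 1 + i).
A real fundamental pair from Re and Im of e^((-4+2i)t)v: X_1 = e^(-4t)(cos(2t)·(-2,1) + sin(2t)·(1,-1)), X_2 = e^(-4t)(sin(2t)·(-2,1) - cos(2t)·(1,-1)).
General solution: C_1X_1 + C_2X_2.
Applying u(0)=4, v(0)=0 gives C_1=-4, C_2=4.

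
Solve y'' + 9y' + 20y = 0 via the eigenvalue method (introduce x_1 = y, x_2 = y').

Let x_1 = y, x_2 = y'. Then x_1' = x_2 and x_2' = -20x_1 - 9x_2.
A = [[0,1],[-20,-9]]; det(A-λI) = λ^2 + 9λ + 20.
Eigenvalues λ = -5, -4 with eigenvectors (1,-5), (1,-4).

y(t) = C_1e^(-5t) + C_2e^(-4t)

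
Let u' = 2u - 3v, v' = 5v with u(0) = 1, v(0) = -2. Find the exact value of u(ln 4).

A = [[2,-3],[0,5]]; eigenvalues λ = 2, 5.
Eigenvectors: (1,0) for λ=2, (1,-1) for λ=5.
From the initial condition, c_1 = -1, c_2 = 2.
u(ln 4) = (-1)(4^2)(1) + (2)(4^5)(1) = 2032.

2032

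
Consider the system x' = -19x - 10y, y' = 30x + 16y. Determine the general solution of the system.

x(t) = -2c_1e^(-4t) - c_2e^(t), y(t) = 3c_1e^(-4t) + 2c_2e^(t)

Coefficient matrix A = [[-19, -10], [30, 16]].
Characteristic polynomial det(A - λI) = λ^2 + 3λ - 4 = 0.
Eigenvalues λ = -4, 1.
For λ=-4: (A-λI) row 1 is [-15, -10], so an eigenvector is (-2, 3).
For λ=1: (A-λI) row 1 is [-20, -10], so an eigenvector is (-1, 2).
General solution: c_1e^(-4t)(-2,3) + c_2e^(t)(-1,2).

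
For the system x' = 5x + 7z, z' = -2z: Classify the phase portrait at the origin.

saddle

A = [[5,7],[0,-2]]; det(A-λI) = λ^2 - 3λ - 10.
λ = 5, -2: opposite signs.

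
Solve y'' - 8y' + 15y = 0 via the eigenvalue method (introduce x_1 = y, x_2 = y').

y(t) = K_1e^(5t) + K_2e^(3t)

Let x_1 = y, x_2 = y'. Then x_1' = x_2 and x_2' = -15x_1 + 8x_2.
A = [[0,1],[-15,8]]; det(A-λI) = λ^2 - 8λ + 15.
Eigenvalues λ = 5, 3 with eigenvectors (1,5), (1,3).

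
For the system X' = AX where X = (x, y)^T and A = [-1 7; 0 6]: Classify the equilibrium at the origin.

A = [[-1,7],[0,6]]; det(A-λI) = λ^2 - 5λ - 6.
λ = -1, 6: opposite signs.

saddle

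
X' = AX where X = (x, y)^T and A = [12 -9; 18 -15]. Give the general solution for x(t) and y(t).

x(t) = -K_1e^(3t) + K_2e^(-6t), y(t) = -K_1e^(3t) + 2K_2e^(-6t)

Coefficient matrix A = [[12, -9], [18, -15]].
Characteristic polynomial det(A - λI) = λ^2 + 3λ - 18 = 0.
Eigenvalues λ = 3, -6.
For λ=3: (A-λI) row 1 is [9, -9], so an eigenvector is (-1, -1).
For λ=-6: (A-λI) row 1 is [18, -9], so an eigenvector is (1, 2).
General solution: K_1e^(3t)(-1,-1) + K_2e^(-6t)(1,2).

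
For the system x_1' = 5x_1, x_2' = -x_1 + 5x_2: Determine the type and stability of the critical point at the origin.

A = [[5,0],[-1,5]]; det(A-λI) = λ^2 - 10λ + 25.
repeated λ = 5 with a single eigenvector.

unstable improper node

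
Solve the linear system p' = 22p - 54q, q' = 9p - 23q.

p(t) = 2C_1e^(-5t) - 3C_2e^(4t), q(t) = C_1e^(-5t) - C_2e^(4t)

Coefficient matrix A = [[22, -54], [9, -23]].
Characteristic polynomial det(A - λI) = λ^2 + λ - 20 = 0.
Eigenvalues λ = -5, 4.
For λ=-5: (A-λI) row 1 is [27, -54], so an eigenvector is (2, 1).
For λ=4: (A-λI) row 1 is [18, -54], so an eigenvector is (-3, -1).
General solution: C_1e^(-5t)(2,1) + C_2e^(4t)(-3,-1).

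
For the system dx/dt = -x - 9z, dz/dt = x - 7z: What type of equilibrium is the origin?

A = [[-1,-9],[1,-7]]; det(A-λI) = λ^2 + 8λ + 16.
repeated λ = -4 with a single eigenvector.

stable improper node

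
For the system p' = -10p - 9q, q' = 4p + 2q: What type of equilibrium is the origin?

stable improper node

A = [[-10,-9],[4,2]]; det(A-λI) = λ^2 + 8λ + 16.
repeated λ = -4 with a single eigenvector.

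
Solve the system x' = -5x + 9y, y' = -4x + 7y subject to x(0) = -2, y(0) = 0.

Coefficient matrix A = [[-5, 9], [-4, 7]].
Characteristic polynomial det(A - λI) = λ^2 - 2λ + 1 = 0.
Single eigenvalue λ = 1 with algebraic multiplicity 2.
Eigenvector v = (3,2); generalized eigenvector w with (A-λI)w=v is (-2,-1).
General solution: e^(t)[c_1·v + c_2·(t·v + w)].
Applying x(0)=-2, y(0)=0 gives c_1=2, c_2=4.

x(t) = 12te^(t) - 2e^(t), y(t) = 8te^(t)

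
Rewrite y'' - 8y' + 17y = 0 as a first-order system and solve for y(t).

Let x_1 = y, x_2 = y'. Then x_1' = x_2 and x_2' = -17x_1 + 8x_2.
A = [[0,1],[-17,8]]; det(A-λI) = λ^2 - 8λ + 17.
Eigenvalues λ = 4 ± i.

y(t) = c_1e^(4t)cos(t) + c_2e^(4t)sin(t)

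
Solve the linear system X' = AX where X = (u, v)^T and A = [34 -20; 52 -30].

u(t) = K_1e^(2t)sin(4t) + 2K_1e^(2t)cos(4t) + 2K_2e^(2t)sin(4t) - K_2e^(2t)cos(4t), v(t) = 2K_1e^(2t)sin(4t) + 3K_1e^(2t)cos(4t) + 3K_2e^(2t)sin(4t) - 2K_2e^(2t)cos(4t)

Coefficient matrix A = [[34, -20], [52, -30]].
Characteristic polynomial det(A - λI) = λ^2 - 4λ + 20 = 0.
Eigenvalues λ = 2 ± 4i (complex conjugate pair).
For λ=2+4i: an eigenvector is (2,3) - i(1,2) = (2 - i, 3 - 2i).
A real fundamental pair from Re and Im of e^((2+4i)t)v: X_1 = e^(2t)(cos(4t)·(2,3) + sin(4t)·(1,2)), X_2 = e^(2t)(sin(4t)·(2,3) - cos(4t)·(1,2)).
General solution: K_1X_1 + K_2X_2.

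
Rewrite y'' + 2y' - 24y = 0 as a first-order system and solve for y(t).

y(t) = C_1e^(4t) + C_2e^(-6t)

Let x_1 = y, x_2 = y'. Then x_1' = x_2 and x_2' = 24x_1 - 2x_2.
A = [[0,1],[24,-2]]; det(A-λI) = λ^2 + 2λ - 24.
Eigenvalues λ = 4, -6 with eigenvectors (1,4), (1,-6).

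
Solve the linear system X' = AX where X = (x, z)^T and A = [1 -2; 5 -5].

x(t) = c_1e^(-2t)sin(t) + c_1e^(-2t)cos(t) + c_2e^(-2t)sin(t) - c_2e^(-2t)cos(t), z(t) = 2c_1e^(-2t)sin(t) + c_1e^(-2t)cos(t) + c_2e^(-2t)sin(t) - 2c_2e^(-2t)cos(t)

Coefficient matrix A = [[1, -2], [5, -5]].
Characteristic polynomial det(A - λI) = λ^2 + 4λ + 5 = 0.
Eigenvalues λ = -2 ± i (complex conjugate pair).
For λ=-2+i: an eigenvector is (1,1) - i(1,2) = (1 - i, 1 - 2i).
A real fundamental pair from Re and Im of e^((-2+i)t)v: X_1 = e^(-2t)(cos(t)·(1,1) + sin(t)·(1,2)), X_2 = e^(-2t)(sin(t)·(1,1) - cos(t)·(1,2)).
General solution: c_1X_1 + c_2X_2.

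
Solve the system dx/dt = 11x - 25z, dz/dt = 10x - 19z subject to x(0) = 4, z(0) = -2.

Coefficient matrix A = [[11, -25], [10, -19]].
Characteristic polynomial det(A - λI) = λ^2 + 8λ + 41 = 0.
Eigenvalues λ = -4 ± 5i (complex conjugate pair).
For λ=-4+5i: an eigenvector is (-1,-1) - i(2,1) = (-1 - 2i, -1 - i).
A real fundamental pair from Re and Im of e^((-4+5i)t)v: X_1 = e^(-4t)(cos(5t)·(-1,-1) + sin(5t)·(2,1)), X_2 = e^(-4t)(sin(5t)·(-1,-1) - cos(5t)·(2,1)).
General solution: C_1X_1 + C_2X_2.
Applying x(0)=4, z(0)=-2 gives C_1=8, C_2=-6.

x(t) = 22e^(-4t)sin(5t) + 4e^(-4t)cos(5t), z(t) = 14e^(-4t)sin(5t) - 2e^(-4t)cos(5t)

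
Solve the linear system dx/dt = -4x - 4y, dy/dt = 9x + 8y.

x(t) = -2c_1e^(2t) - 2c_2te^(2t) + c_2e^(2t), y(t) = 3c_1e^(2t) + 3c_2te^(2t) - c_2e^(2t)

Coefficient matrix A = [[-4, -4], [9, 8]].
Characteristic polynomial det(A - λI) = λ^2 - 4λ + 4 = 0.
Single eigenvalue λ = 2 with algebraic multiplicity 2.
Eigenvector v = (-2,3); generalized eigenvector w with (A-λI)w=v is (1,-1).
General solution: e^(2t)[c_1·v + c_2·(t·v + w)].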